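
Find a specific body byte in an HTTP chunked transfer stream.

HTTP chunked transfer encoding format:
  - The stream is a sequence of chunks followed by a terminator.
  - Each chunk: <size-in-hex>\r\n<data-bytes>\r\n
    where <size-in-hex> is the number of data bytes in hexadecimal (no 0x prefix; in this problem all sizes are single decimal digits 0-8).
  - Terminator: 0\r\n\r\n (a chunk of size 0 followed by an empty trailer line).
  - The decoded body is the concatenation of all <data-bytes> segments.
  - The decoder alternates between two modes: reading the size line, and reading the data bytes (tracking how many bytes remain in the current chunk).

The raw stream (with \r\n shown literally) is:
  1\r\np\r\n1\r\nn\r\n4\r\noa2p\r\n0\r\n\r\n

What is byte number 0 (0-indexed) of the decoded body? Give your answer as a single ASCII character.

Answer: p

Derivation:
Chunk 1: stream[0..1]='1' size=0x1=1, data at stream[3..4]='p' -> body[0..1], body so far='p'
Chunk 2: stream[6..7]='1' size=0x1=1, data at stream[9..10]='n' -> body[1..2], body so far='pn'
Chunk 3: stream[12..13]='4' size=0x4=4, data at stream[15..19]='oa2p' -> body[2..6], body so far='pnoa2p'
Chunk 4: stream[21..22]='0' size=0 (terminator). Final body='pnoa2p' (6 bytes)
Body byte 0 = 'p'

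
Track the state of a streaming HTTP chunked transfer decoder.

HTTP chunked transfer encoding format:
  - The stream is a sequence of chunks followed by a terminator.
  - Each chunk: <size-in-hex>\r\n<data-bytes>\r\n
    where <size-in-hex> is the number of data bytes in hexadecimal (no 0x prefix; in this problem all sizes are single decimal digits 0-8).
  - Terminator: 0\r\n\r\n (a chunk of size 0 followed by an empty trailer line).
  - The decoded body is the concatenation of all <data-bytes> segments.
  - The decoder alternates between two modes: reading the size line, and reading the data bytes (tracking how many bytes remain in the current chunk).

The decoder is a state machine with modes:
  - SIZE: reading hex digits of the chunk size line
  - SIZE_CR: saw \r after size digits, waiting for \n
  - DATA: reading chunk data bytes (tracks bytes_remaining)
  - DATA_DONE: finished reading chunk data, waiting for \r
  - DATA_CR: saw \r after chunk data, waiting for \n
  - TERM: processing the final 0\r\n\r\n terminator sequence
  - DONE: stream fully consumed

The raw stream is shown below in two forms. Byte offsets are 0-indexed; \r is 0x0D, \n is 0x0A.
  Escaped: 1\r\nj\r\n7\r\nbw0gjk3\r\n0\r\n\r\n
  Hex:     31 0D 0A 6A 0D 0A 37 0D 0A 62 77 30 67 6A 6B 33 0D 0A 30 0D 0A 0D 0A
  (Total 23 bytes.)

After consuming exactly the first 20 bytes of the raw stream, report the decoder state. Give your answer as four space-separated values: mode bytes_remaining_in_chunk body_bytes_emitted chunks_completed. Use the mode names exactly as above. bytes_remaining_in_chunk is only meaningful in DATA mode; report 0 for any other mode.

Answer: SIZE_CR 0 8 2

Derivation:
Byte 0 = '1': mode=SIZE remaining=0 emitted=0 chunks_done=0
Byte 1 = 0x0D: mode=SIZE_CR remaining=0 emitted=0 chunks_done=0
Byte 2 = 0x0A: mode=DATA remaining=1 emitted=0 chunks_done=0
Byte 3 = 'j': mode=DATA_DONE remaining=0 emitted=1 chunks_done=0
Byte 4 = 0x0D: mode=DATA_CR remaining=0 emitted=1 chunks_done=0
Byte 5 = 0x0A: mode=SIZE remaining=0 emitted=1 chunks_done=1
Byte 6 = '7': mode=SIZE remaining=0 emitted=1 chunks_done=1
Byte 7 = 0x0D: mode=SIZE_CR remaining=0 emitted=1 chunks_done=1
Byte 8 = 0x0A: mode=DATA remaining=7 emitted=1 chunks_done=1
Byte 9 = 'b': mode=DATA remaining=6 emitted=2 chunks_done=1
Byte 10 = 'w': mode=DATA remaining=5 emitted=3 chunks_done=1
Byte 11 = '0': mode=DATA remaining=4 emitted=4 chunks_done=1
Byte 12 = 'g': mode=DATA remaining=3 emitted=5 chunks_done=1
Byte 13 = 'j': mode=DATA remaining=2 emitted=6 chunks_done=1
Byte 14 = 'k': mode=DATA remaining=1 emitted=7 chunks_done=1
Byte 15 = '3': mode=DATA_DONE remaining=0 emitted=8 chunks_done=1
Byte 16 = 0x0D: mode=DATA_CR remaining=0 emitted=8 chunks_done=1
Byte 17 = 0x0A: mode=SIZE remaining=0 emitted=8 chunks_done=2
Byte 18 = '0': mode=SIZE remaining=0 emitted=8 chunks_done=2
Byte 19 = 0x0D: mode=SIZE_CR remaining=0 emitted=8 chunks_done=2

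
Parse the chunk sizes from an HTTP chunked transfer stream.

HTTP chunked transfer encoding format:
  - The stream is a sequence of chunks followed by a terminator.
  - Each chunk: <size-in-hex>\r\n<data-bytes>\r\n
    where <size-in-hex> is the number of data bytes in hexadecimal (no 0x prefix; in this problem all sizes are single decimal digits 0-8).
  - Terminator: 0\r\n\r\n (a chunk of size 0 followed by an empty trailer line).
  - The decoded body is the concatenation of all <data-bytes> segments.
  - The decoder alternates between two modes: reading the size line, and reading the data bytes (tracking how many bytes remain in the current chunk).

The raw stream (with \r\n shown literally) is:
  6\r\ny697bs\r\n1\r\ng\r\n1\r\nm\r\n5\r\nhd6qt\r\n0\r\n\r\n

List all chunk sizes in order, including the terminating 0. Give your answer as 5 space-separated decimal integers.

Chunk 1: stream[0..1]='6' size=0x6=6, data at stream[3..9]='y697bs' -> body[0..6], body so far='y697bs'
Chunk 2: stream[11..12]='1' size=0x1=1, data at stream[14..15]='g' -> body[6..7], body so far='y697bsg'
Chunk 3: stream[17..18]='1' size=0x1=1, data at stream[20..21]='m' -> body[7..8], body so far='y697bsgm'
Chunk 4: stream[23..24]='5' size=0x5=5, data at stream[26..31]='hd6qt' -> body[8..13], body so far='y697bsgmhd6qt'
Chunk 5: stream[33..34]='0' size=0 (terminator). Final body='y697bsgmhd6qt' (13 bytes)

Answer: 6 1 1 5 0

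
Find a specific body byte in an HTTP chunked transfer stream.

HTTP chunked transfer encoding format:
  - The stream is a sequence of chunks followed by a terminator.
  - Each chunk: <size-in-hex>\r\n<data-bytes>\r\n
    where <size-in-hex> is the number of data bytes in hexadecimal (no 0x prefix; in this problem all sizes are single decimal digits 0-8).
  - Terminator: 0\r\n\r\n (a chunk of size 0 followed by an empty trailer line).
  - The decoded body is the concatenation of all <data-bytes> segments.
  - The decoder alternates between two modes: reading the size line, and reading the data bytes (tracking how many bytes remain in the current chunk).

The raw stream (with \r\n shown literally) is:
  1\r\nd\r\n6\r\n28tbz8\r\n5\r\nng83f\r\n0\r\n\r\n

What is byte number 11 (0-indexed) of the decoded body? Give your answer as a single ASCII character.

Chunk 1: stream[0..1]='1' size=0x1=1, data at stream[3..4]='d' -> body[0..1], body so far='d'
Chunk 2: stream[6..7]='6' size=0x6=6, data at stream[9..15]='28tbz8' -> body[1..7], body so far='d28tbz8'
Chunk 3: stream[17..18]='5' size=0x5=5, data at stream[20..25]='ng83f' -> body[7..12], body so far='d28tbz8ng83f'
Chunk 4: stream[27..28]='0' size=0 (terminator). Final body='d28tbz8ng83f' (12 bytes)
Body byte 11 = 'f'

Answer: f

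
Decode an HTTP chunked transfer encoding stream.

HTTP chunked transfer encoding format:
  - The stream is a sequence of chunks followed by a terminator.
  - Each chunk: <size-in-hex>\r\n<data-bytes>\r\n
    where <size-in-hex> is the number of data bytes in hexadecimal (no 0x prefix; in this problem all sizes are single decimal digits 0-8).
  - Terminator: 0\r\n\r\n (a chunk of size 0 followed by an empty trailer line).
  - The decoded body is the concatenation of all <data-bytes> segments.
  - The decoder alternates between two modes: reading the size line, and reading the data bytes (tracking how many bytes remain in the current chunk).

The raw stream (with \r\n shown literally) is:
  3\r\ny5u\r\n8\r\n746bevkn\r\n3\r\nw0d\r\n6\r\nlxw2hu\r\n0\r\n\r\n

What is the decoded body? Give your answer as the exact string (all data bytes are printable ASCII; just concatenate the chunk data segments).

Chunk 1: stream[0..1]='3' size=0x3=3, data at stream[3..6]='y5u' -> body[0..3], body so far='y5u'
Chunk 2: stream[8..9]='8' size=0x8=8, data at stream[11..19]='746bevkn' -> body[3..11], body so far='y5u746bevkn'
Chunk 3: stream[21..22]='3' size=0x3=3, data at stream[24..27]='w0d' -> body[11..14], body so far='y5u746bevknw0d'
Chunk 4: stream[29..30]='6' size=0x6=6, data at stream[32..38]='lxw2hu' -> body[14..20], body so far='y5u746bevknw0dlxw2hu'
Chunk 5: stream[40..41]='0' size=0 (terminator). Final body='y5u746bevknw0dlxw2hu' (20 bytes)

Answer: y5u746bevknw0dlxw2hu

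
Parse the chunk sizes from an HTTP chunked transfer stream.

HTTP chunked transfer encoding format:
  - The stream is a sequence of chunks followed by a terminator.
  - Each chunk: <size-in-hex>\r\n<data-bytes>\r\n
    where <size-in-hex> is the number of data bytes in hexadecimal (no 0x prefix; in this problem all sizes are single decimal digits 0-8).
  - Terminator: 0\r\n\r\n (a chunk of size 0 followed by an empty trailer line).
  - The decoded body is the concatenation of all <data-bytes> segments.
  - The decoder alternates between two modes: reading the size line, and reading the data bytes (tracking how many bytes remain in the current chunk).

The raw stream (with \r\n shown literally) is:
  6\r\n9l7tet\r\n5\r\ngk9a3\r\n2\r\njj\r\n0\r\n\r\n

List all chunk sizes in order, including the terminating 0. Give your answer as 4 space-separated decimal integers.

Answer: 6 5 2 0

Derivation:
Chunk 1: stream[0..1]='6' size=0x6=6, data at stream[3..9]='9l7tet' -> body[0..6], body so far='9l7tet'
Chunk 2: stream[11..12]='5' size=0x5=5, data at stream[14..19]='gk9a3' -> body[6..11], body so far='9l7tetgk9a3'
Chunk 3: stream[21..22]='2' size=0x2=2, data at stream[24..26]='jj' -> body[11..13], body so far='9l7tetgk9a3jj'
Chunk 4: stream[28..29]='0' size=0 (terminator). Final body='9l7tetgk9a3jj' (13 bytes)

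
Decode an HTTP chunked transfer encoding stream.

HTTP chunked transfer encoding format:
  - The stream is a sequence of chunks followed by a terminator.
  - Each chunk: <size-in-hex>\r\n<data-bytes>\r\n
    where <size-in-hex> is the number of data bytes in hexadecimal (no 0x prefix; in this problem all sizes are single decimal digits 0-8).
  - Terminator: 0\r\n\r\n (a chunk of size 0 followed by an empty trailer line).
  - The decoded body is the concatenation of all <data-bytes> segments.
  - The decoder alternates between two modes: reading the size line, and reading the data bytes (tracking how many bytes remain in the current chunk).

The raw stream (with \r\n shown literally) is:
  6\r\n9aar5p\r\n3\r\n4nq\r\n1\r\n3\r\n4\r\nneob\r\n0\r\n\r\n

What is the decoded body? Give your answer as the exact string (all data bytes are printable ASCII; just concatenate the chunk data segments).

Chunk 1: stream[0..1]='6' size=0x6=6, data at stream[3..9]='9aar5p' -> body[0..6], body so far='9aar5p'
Chunk 2: stream[11..12]='3' size=0x3=3, data at stream[14..17]='4nq' -> body[6..9], body so far='9aar5p4nq'
Chunk 3: stream[19..20]='1' size=0x1=1, data at stream[22..23]='3' -> body[9..10], body so far='9aar5p4nq3'
Chunk 4: stream[25..26]='4' size=0x4=4, data at stream[28..32]='neob' -> body[10..14], body so far='9aar5p4nq3neob'
Chunk 5: stream[34..35]='0' size=0 (terminator). Final body='9aar5p4nq3neob' (14 bytes)

Answer: 9aar5p4nq3neob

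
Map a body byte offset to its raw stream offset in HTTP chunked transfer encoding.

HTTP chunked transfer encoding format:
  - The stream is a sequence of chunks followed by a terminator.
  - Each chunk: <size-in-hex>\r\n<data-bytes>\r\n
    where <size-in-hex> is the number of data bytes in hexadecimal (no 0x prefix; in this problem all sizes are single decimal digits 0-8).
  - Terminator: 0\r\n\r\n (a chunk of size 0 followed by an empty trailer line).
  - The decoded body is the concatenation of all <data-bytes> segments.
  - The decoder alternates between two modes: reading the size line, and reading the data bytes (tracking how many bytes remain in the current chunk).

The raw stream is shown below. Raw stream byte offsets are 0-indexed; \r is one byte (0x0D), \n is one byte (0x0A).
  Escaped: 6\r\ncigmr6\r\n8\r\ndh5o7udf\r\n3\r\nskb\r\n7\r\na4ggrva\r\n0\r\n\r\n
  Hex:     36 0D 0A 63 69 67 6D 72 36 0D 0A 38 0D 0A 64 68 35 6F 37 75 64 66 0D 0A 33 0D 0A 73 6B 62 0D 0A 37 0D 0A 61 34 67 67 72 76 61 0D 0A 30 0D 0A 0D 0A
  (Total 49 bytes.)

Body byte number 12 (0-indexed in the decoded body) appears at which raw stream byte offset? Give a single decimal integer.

Chunk 1: stream[0..1]='6' size=0x6=6, data at stream[3..9]='cigmr6' -> body[0..6], body so far='cigmr6'
Chunk 2: stream[11..12]='8' size=0x8=8, data at stream[14..22]='dh5o7udf' -> body[6..14], body so far='cigmr6dh5o7udf'
Chunk 3: stream[24..25]='3' size=0x3=3, data at stream[27..30]='skb' -> body[14..17], body so far='cigmr6dh5o7udfskb'
Chunk 4: stream[32..33]='7' size=0x7=7, data at stream[35..42]='a4ggrva' -> body[17..24], body so far='cigmr6dh5o7udfskba4ggrva'
Chunk 5: stream[44..45]='0' size=0 (terminator). Final body='cigmr6dh5o7udfskba4ggrva' (24 bytes)
Body byte 12 at stream offset 20

Answer: 20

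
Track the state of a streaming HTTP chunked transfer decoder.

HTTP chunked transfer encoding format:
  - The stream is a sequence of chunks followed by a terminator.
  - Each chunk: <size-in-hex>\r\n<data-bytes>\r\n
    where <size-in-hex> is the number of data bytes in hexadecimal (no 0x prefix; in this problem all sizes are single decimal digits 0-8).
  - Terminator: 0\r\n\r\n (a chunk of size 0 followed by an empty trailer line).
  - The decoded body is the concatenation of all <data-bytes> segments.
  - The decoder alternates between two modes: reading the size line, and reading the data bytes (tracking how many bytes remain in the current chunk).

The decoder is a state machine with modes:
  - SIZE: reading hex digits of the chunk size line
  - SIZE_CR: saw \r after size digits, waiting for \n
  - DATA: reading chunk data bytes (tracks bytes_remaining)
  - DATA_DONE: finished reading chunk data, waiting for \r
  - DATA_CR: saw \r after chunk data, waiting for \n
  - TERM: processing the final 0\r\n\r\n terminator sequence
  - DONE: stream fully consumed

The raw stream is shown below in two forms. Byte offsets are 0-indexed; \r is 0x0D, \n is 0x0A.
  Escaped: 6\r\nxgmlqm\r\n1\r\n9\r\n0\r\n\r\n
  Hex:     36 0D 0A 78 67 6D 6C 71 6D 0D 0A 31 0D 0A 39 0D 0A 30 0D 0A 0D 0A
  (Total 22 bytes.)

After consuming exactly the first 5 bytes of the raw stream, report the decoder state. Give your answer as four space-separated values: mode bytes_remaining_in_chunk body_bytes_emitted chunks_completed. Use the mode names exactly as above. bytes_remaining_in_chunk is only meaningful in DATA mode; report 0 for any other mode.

Answer: DATA 4 2 0

Derivation:
Byte 0 = '6': mode=SIZE remaining=0 emitted=0 chunks_done=0
Byte 1 = 0x0D: mode=SIZE_CR remaining=0 emitted=0 chunks_done=0
Byte 2 = 0x0A: mode=DATA remaining=6 emitted=0 chunks_done=0
Byte 3 = 'x': mode=DATA remaining=5 emitted=1 chunks_done=0
Byte 4 = 'g': mode=DATA remaining=4 emitted=2 chunks_done=0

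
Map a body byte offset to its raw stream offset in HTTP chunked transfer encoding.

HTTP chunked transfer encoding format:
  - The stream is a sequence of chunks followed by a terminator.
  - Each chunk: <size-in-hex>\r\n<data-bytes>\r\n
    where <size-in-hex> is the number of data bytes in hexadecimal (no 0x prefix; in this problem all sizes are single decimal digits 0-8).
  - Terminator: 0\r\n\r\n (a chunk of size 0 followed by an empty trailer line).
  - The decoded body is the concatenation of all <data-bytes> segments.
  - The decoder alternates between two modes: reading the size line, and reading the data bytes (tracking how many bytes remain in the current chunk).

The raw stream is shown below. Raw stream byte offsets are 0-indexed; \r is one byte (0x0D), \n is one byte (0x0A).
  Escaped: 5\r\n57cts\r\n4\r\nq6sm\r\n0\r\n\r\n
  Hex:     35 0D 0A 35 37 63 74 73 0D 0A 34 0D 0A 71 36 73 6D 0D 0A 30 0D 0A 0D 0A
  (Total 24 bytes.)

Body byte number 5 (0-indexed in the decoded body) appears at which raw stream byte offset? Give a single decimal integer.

Answer: 13

Derivation:
Chunk 1: stream[0..1]='5' size=0x5=5, data at stream[3..8]='57cts' -> body[0..5], body so far='57cts'
Chunk 2: stream[10..11]='4' size=0x4=4, data at stream[13..17]='q6sm' -> body[5..9], body so far='57ctsq6sm'
Chunk 3: stream[19..20]='0' size=0 (terminator). Final body='57ctsq6sm' (9 bytes)
Body byte 5 at stream offset 13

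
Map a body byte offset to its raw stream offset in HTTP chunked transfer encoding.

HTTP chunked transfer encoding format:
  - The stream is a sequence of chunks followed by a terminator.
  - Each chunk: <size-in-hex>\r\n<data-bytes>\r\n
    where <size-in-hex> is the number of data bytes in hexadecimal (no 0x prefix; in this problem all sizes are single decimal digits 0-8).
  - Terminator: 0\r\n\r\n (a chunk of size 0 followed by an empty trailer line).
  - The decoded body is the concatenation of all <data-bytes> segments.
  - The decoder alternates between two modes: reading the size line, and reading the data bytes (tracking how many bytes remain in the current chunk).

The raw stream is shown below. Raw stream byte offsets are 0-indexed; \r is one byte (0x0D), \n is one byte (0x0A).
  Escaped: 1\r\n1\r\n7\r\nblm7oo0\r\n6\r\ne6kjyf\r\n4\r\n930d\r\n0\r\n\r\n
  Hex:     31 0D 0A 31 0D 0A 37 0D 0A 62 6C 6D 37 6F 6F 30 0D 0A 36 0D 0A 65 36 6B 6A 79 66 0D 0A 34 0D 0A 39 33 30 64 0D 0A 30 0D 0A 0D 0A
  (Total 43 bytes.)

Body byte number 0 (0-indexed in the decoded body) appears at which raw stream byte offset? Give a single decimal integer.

Answer: 3

Derivation:
Chunk 1: stream[0..1]='1' size=0x1=1, data at stream[3..4]='1' -> body[0..1], body so far='1'
Chunk 2: stream[6..7]='7' size=0x7=7, data at stream[9..16]='blm7oo0' -> body[1..8], body so far='1blm7oo0'
Chunk 3: stream[18..19]='6' size=0x6=6, data at stream[21..27]='e6kjyf' -> body[8..14], body so far='1blm7oo0e6kjyf'
Chunk 4: stream[29..30]='4' size=0x4=4, data at stream[32..36]='930d' -> body[14..18], body so far='1blm7oo0e6kjyf930d'
Chunk 5: stream[38..39]='0' size=0 (terminator). Final body='1blm7oo0e6kjyf930d' (18 bytes)
Body byte 0 at stream offset 3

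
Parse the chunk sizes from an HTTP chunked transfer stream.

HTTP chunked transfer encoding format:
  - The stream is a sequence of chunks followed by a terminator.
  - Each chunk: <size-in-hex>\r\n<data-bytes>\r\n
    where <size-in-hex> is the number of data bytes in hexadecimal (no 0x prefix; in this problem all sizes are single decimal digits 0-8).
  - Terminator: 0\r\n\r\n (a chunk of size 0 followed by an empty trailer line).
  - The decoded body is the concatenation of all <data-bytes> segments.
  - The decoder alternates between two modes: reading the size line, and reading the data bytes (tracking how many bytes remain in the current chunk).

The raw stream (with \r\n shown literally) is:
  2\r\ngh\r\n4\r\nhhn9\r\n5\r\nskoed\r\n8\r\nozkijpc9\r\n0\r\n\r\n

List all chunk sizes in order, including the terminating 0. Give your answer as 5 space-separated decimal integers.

Answer: 2 4 5 8 0

Derivation:
Chunk 1: stream[0..1]='2' size=0x2=2, data at stream[3..5]='gh' -> body[0..2], body so far='gh'
Chunk 2: stream[7..8]='4' size=0x4=4, data at stream[10..14]='hhn9' -> body[2..6], body so far='ghhhn9'
Chunk 3: stream[16..17]='5' size=0x5=5, data at stream[19..24]='skoed' -> body[6..11], body so far='ghhhn9skoed'
Chunk 4: stream[26..27]='8' size=0x8=8, data at stream[29..37]='ozkijpc9' -> body[11..19], body so far='ghhhn9skoedozkijpc9'
Chunk 5: stream[39..40]='0' size=0 (terminator). Final body='ghhhn9skoedozkijpc9' (19 bytes)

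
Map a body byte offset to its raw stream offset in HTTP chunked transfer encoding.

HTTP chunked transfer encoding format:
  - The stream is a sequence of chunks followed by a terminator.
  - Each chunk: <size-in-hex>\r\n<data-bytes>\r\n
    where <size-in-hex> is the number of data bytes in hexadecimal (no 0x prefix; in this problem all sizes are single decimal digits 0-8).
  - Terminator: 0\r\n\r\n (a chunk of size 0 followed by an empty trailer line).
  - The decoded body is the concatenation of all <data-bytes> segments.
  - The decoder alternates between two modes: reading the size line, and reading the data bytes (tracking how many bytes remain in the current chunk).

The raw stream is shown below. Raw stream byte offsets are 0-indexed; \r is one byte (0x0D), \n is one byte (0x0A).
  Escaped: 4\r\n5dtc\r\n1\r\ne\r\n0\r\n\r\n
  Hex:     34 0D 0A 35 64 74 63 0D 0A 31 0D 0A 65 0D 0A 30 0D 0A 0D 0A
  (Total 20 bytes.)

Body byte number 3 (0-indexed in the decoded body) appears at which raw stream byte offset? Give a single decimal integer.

Answer: 6

Derivation:
Chunk 1: stream[0..1]='4' size=0x4=4, data at stream[3..7]='5dtc' -> body[0..4], body so far='5dtc'
Chunk 2: stream[9..10]='1' size=0x1=1, data at stream[12..13]='e' -> body[4..5], body so far='5dtce'
Chunk 3: stream[15..16]='0' size=0 (terminator). Final body='5dtce' (5 bytes)
Body byte 3 at stream offset 6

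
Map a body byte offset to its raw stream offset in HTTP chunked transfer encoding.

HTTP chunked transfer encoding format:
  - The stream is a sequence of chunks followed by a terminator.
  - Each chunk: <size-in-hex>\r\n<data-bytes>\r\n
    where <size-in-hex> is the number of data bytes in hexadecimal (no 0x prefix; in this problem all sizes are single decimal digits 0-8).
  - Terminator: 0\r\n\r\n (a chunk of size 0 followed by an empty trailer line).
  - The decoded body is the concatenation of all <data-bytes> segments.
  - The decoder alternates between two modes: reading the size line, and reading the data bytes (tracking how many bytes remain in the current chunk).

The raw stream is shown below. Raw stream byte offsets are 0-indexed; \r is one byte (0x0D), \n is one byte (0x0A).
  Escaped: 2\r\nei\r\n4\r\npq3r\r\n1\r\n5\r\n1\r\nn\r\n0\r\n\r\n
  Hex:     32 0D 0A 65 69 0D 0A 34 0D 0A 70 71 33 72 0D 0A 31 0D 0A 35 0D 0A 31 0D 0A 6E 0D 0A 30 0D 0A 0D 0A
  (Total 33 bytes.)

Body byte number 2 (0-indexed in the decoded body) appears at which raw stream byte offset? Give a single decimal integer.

Answer: 10

Derivation:
Chunk 1: stream[0..1]='2' size=0x2=2, data at stream[3..5]='ei' -> body[0..2], body so far='ei'
Chunk 2: stream[7..8]='4' size=0x4=4, data at stream[10..14]='pq3r' -> body[2..6], body so far='eipq3r'
Chunk 3: stream[16..17]='1' size=0x1=1, data at stream[19..20]='5' -> body[6..7], body so far='eipq3r5'
Chunk 4: stream[22..23]='1' size=0x1=1, data at stream[25..26]='n' -> body[7..8], body so far='eipq3r5n'
Chunk 5: stream[28..29]='0' size=0 (terminator). Final body='eipq3r5n' (8 bytes)
Body byte 2 at stream offset 10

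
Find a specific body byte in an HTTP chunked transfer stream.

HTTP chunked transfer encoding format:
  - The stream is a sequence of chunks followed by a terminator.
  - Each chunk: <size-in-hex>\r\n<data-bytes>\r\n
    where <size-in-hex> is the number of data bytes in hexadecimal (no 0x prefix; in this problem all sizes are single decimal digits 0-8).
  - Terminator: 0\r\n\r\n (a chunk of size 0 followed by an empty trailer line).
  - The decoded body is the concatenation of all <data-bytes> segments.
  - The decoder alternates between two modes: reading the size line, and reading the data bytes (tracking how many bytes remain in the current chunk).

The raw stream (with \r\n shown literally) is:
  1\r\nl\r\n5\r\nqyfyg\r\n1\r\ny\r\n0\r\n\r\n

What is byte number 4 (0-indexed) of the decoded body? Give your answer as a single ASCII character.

Chunk 1: stream[0..1]='1' size=0x1=1, data at stream[3..4]='l' -> body[0..1], body so far='l'
Chunk 2: stream[6..7]='5' size=0x5=5, data at stream[9..14]='qyfyg' -> body[1..6], body so far='lqyfyg'
Chunk 3: stream[16..17]='1' size=0x1=1, data at stream[19..20]='y' -> body[6..7], body so far='lqyfygy'
Chunk 4: stream[22..23]='0' size=0 (terminator). Final body='lqyfygy' (7 bytes)
Body byte 4 = 'y'

Answer: y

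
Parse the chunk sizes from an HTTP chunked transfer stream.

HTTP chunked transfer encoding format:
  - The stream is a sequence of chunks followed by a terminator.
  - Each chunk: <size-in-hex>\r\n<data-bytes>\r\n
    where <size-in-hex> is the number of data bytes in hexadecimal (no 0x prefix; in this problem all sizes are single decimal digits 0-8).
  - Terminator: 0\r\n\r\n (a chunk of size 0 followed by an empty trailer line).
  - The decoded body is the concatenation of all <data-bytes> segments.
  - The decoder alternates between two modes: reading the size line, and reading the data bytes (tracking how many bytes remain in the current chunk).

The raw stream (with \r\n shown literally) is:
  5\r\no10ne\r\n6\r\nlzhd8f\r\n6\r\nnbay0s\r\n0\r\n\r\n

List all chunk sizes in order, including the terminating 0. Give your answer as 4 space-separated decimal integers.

Chunk 1: stream[0..1]='5' size=0x5=5, data at stream[3..8]='o10ne' -> body[0..5], body so far='o10ne'
Chunk 2: stream[10..11]='6' size=0x6=6, data at stream[13..19]='lzhd8f' -> body[5..11], body so far='o10nelzhd8f'
Chunk 3: stream[21..22]='6' size=0x6=6, data at stream[24..30]='nbay0s' -> body[11..17], body so far='o10nelzhd8fnbay0s'
Chunk 4: stream[32..33]='0' size=0 (terminator). Final body='o10nelzhd8fnbay0s' (17 bytes)

Answer: 5 6 6 0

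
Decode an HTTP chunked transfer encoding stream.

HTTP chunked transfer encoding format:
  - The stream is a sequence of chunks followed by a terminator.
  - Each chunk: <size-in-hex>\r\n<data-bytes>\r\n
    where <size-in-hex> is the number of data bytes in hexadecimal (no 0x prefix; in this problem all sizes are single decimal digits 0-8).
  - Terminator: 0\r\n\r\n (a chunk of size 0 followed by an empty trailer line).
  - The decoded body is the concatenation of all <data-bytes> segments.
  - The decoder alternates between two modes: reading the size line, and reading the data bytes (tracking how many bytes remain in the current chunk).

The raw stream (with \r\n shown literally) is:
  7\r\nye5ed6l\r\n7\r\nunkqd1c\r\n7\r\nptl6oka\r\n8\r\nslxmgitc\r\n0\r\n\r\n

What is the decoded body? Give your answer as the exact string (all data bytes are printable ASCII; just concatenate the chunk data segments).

Answer: ye5ed6lunkqd1cptl6okaslxmgitc

Derivation:
Chunk 1: stream[0..1]='7' size=0x7=7, data at stream[3..10]='ye5ed6l' -> body[0..7], body so far='ye5ed6l'
Chunk 2: stream[12..13]='7' size=0x7=7, data at stream[15..22]='unkqd1c' -> body[7..14], body so far='ye5ed6lunkqd1c'
Chunk 3: stream[24..25]='7' size=0x7=7, data at stream[27..34]='ptl6oka' -> body[14..21], body so far='ye5ed6lunkqd1cptl6oka'
Chunk 4: stream[36..37]='8' size=0x8=8, data at stream[39..47]='slxmgitc' -> body[21..29], body so far='ye5ed6lunkqd1cptl6okaslxmgitc'
Chunk 5: stream[49..50]='0' size=0 (terminator). Final body='ye5ed6lunkqd1cptl6okaslxmgitc' (29 bytes)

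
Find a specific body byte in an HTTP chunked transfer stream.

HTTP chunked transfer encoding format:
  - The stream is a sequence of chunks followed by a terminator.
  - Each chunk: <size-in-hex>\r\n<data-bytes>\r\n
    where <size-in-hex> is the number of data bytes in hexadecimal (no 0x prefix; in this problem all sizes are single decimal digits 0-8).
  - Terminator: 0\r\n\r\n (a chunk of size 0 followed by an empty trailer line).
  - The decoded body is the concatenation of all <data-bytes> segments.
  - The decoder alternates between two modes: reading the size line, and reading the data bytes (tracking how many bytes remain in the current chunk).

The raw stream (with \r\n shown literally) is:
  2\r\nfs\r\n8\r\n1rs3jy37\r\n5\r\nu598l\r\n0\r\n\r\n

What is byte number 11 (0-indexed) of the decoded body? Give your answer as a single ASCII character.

Answer: 5

Derivation:
Chunk 1: stream[0..1]='2' size=0x2=2, data at stream[3..5]='fs' -> body[0..2], body so far='fs'
Chunk 2: stream[7..8]='8' size=0x8=8, data at stream[10..18]='1rs3jy37' -> body[2..10], body so far='fs1rs3jy37'
Chunk 3: stream[20..21]='5' size=0x5=5, data at stream[23..28]='u598l' -> body[10..15], body so far='fs1rs3jy37u598l'
Chunk 4: stream[30..31]='0' size=0 (terminator). Final body='fs1rs3jy37u598l' (15 bytes)
Body byte 11 = '5'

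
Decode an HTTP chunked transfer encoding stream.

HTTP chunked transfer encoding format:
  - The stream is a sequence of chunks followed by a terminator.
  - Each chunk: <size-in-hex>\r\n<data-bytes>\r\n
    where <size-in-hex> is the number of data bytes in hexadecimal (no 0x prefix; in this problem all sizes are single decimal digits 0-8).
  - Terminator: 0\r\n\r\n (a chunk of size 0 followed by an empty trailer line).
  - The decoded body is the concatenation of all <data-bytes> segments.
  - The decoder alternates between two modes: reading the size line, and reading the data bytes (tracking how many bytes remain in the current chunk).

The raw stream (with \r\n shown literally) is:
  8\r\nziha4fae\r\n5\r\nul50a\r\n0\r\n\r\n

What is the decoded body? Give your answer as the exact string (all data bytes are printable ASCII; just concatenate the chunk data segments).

Chunk 1: stream[0..1]='8' size=0x8=8, data at stream[3..11]='ziha4fae' -> body[0..8], body so far='ziha4fae'
Chunk 2: stream[13..14]='5' size=0x5=5, data at stream[16..21]='ul50a' -> body[8..13], body so far='ziha4faeul50a'
Chunk 3: stream[23..24]='0' size=0 (terminator). Final body='ziha4faeul50a' (13 bytes)

Answer: ziha4faeul50a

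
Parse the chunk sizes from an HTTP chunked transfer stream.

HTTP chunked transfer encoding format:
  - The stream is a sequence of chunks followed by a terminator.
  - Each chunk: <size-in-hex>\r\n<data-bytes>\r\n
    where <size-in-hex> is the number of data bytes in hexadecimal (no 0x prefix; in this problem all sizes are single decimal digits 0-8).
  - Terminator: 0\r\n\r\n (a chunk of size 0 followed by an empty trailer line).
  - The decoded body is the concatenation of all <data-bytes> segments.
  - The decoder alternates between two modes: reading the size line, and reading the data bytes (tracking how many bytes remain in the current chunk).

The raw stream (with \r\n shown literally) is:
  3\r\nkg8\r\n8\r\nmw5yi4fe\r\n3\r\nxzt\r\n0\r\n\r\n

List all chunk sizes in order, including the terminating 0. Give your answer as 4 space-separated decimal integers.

Chunk 1: stream[0..1]='3' size=0x3=3, data at stream[3..6]='kg8' -> body[0..3], body so far='kg8'
Chunk 2: stream[8..9]='8' size=0x8=8, data at stream[11..19]='mw5yi4fe' -> body[3..11], body so far='kg8mw5yi4fe'
Chunk 3: stream[21..22]='3' size=0x3=3, data at stream[24..27]='xzt' -> body[11..14], body so far='kg8mw5yi4fexzt'
Chunk 4: stream[29..30]='0' size=0 (terminator). Final body='kg8mw5yi4fexzt' (14 bytes)

Answer: 3 8 3 0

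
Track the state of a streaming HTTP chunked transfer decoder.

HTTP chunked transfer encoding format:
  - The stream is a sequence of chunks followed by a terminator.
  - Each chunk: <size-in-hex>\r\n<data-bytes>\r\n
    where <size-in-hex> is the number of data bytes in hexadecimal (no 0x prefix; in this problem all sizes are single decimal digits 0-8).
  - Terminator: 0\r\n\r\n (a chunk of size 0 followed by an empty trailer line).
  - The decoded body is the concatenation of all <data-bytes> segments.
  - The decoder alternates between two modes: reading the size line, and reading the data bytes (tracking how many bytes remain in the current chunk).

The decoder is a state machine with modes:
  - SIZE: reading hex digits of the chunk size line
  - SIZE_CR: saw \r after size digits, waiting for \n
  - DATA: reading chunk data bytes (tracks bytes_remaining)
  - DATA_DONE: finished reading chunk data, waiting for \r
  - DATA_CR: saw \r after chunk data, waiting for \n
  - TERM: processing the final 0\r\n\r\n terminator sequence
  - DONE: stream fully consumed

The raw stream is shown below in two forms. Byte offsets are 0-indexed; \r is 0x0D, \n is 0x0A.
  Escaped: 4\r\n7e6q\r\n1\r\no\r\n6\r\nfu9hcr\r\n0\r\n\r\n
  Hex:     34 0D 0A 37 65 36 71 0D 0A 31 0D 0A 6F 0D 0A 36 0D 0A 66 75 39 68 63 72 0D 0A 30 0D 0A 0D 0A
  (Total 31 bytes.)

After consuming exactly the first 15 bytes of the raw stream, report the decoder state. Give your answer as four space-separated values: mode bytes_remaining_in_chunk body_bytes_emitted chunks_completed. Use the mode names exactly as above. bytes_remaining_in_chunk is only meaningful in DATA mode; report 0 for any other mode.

Byte 0 = '4': mode=SIZE remaining=0 emitted=0 chunks_done=0
Byte 1 = 0x0D: mode=SIZE_CR remaining=0 emitted=0 chunks_done=0
Byte 2 = 0x0A: mode=DATA remaining=4 emitted=0 chunks_done=0
Byte 3 = '7': mode=DATA remaining=3 emitted=1 chunks_done=0
Byte 4 = 'e': mode=DATA remaining=2 emitted=2 chunks_done=0
Byte 5 = '6': mode=DATA remaining=1 emitted=3 chunks_done=0
Byte 6 = 'q': mode=DATA_DONE remaining=0 emitted=4 chunks_done=0
Byte 7 = 0x0D: mode=DATA_CR remaining=0 emitted=4 chunks_done=0
Byte 8 = 0x0A: mode=SIZE remaining=0 emitted=4 chunks_done=1
Byte 9 = '1': mode=SIZE remaining=0 emitted=4 chunks_done=1
Byte 10 = 0x0D: mode=SIZE_CR remaining=0 emitted=4 chunks_done=1
Byte 11 = 0x0A: mode=DATA remaining=1 emitted=4 chunks_done=1
Byte 12 = 'o': mode=DATA_DONE remaining=0 emitted=5 chunks_done=1
Byte 13 = 0x0D: mode=DATA_CR remaining=0 emitted=5 chunks_done=1
Byte 14 = 0x0A: mode=SIZE remaining=0 emitted=5 chunks_done=2

Answer: SIZE 0 5 2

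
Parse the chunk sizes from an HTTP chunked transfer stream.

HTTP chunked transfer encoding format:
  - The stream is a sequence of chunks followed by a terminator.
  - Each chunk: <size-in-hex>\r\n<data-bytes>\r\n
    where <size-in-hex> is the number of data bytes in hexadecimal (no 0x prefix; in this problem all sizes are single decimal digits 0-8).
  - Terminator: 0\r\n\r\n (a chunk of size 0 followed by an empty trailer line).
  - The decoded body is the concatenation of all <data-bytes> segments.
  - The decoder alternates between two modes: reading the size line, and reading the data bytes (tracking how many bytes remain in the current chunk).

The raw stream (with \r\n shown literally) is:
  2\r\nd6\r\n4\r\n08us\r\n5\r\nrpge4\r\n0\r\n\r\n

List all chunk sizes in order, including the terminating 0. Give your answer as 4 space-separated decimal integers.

Chunk 1: stream[0..1]='2' size=0x2=2, data at stream[3..5]='d6' -> body[0..2], body so far='d6'
Chunk 2: stream[7..8]='4' size=0x4=4, data at stream[10..14]='08us' -> body[2..6], body so far='d608us'
Chunk 3: stream[16..17]='5' size=0x5=5, data at stream[19..24]='rpge4' -> body[6..11], body so far='d608usrpge4'
Chunk 4: stream[26..27]='0' size=0 (terminator). Final body='d608usrpge4' (11 bytes)

Answer: 2 4 5 0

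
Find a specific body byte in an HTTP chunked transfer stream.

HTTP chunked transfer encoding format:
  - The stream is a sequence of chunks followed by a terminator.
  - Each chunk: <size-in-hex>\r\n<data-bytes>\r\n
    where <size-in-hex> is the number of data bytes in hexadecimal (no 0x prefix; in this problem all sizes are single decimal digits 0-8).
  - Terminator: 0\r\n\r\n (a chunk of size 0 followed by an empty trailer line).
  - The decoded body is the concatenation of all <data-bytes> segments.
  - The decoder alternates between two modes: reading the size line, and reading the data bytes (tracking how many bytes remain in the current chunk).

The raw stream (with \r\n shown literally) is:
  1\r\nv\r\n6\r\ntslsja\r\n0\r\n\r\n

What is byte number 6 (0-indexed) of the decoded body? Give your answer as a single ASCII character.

Chunk 1: stream[0..1]='1' size=0x1=1, data at stream[3..4]='v' -> body[0..1], body so far='v'
Chunk 2: stream[6..7]='6' size=0x6=6, data at stream[9..15]='tslsja' -> body[1..7], body so far='vtslsja'
Chunk 3: stream[17..18]='0' size=0 (terminator). Final body='vtslsja' (7 bytes)
Body byte 6 = 'a'

Answer: a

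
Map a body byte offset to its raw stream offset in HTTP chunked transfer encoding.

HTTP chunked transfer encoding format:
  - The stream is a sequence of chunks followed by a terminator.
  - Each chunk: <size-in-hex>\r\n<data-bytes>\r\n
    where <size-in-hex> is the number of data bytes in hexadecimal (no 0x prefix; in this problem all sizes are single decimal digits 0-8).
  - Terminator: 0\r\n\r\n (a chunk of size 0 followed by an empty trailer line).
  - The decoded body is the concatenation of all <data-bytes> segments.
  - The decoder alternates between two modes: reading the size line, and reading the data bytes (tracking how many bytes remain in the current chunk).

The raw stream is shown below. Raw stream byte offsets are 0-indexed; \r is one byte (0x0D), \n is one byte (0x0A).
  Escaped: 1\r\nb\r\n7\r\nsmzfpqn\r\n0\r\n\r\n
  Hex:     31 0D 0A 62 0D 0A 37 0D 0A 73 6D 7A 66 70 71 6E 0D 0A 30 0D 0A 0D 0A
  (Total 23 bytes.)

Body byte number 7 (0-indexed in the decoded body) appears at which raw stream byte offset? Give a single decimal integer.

Answer: 15

Derivation:
Chunk 1: stream[0..1]='1' size=0x1=1, data at stream[3..4]='b' -> body[0..1], body so far='b'
Chunk 2: stream[6..7]='7' size=0x7=7, data at stream[9..16]='smzfpqn' -> body[1..8], body so far='bsmzfpqn'
Chunk 3: stream[18..19]='0' size=0 (terminator). Final body='bsmzfpqn' (8 bytes)
Body byte 7 at stream offset 15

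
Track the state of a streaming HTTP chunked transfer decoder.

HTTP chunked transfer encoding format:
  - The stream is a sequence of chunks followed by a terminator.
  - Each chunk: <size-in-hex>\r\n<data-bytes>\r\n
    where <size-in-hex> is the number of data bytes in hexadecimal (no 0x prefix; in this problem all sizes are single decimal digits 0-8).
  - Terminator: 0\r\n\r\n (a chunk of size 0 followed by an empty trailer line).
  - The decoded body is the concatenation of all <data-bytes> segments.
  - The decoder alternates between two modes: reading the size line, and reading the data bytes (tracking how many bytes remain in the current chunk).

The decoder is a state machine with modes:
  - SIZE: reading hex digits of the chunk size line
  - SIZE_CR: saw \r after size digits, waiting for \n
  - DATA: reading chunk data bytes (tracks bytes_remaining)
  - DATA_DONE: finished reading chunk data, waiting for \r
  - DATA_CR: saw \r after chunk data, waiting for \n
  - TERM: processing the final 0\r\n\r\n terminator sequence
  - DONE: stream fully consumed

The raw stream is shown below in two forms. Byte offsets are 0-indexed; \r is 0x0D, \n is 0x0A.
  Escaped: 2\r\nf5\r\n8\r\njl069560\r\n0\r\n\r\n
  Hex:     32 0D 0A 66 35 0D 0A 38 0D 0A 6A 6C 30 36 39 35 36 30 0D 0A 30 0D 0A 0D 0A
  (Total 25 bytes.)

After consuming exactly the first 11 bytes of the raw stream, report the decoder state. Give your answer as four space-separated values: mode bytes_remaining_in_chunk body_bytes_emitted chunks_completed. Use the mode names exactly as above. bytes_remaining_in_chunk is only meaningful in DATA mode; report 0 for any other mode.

Answer: DATA 7 3 1

Derivation:
Byte 0 = '2': mode=SIZE remaining=0 emitted=0 chunks_done=0
Byte 1 = 0x0D: mode=SIZE_CR remaining=0 emitted=0 chunks_done=0
Byte 2 = 0x0A: mode=DATA remaining=2 emitted=0 chunks_done=0
Byte 3 = 'f': mode=DATA remaining=1 emitted=1 chunks_done=0
Byte 4 = '5': mode=DATA_DONE remaining=0 emitted=2 chunks_done=0
Byte 5 = 0x0D: mode=DATA_CR remaining=0 emitted=2 chunks_done=0
Byte 6 = 0x0A: mode=SIZE remaining=0 emitted=2 chunks_done=1
Byte 7 = '8': mode=SIZE remaining=0 emitted=2 chunks_done=1
Byte 8 = 0x0D: mode=SIZE_CR remaining=0 emitted=2 chunks_done=1
Byte 9 = 0x0A: mode=DATA remaining=8 emitted=2 chunks_done=1
Byte 10 = 'j': mode=DATA remaining=7 emitted=3 chunks_done=1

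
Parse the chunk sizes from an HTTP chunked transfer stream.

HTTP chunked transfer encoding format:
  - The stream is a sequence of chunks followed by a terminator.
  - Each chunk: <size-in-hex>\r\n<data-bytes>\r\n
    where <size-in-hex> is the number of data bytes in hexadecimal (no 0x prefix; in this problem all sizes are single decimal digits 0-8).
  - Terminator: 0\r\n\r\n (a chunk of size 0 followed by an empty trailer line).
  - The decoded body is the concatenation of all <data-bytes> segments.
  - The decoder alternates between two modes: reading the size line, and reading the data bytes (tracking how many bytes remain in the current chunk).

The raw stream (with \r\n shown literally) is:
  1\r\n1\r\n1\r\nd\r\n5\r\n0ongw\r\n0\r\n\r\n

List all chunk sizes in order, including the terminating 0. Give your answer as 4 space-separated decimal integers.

Chunk 1: stream[0..1]='1' size=0x1=1, data at stream[3..4]='1' -> body[0..1], body so far='1'
Chunk 2: stream[6..7]='1' size=0x1=1, data at stream[9..10]='d' -> body[1..2], body so far='1d'
Chunk 3: stream[12..13]='5' size=0x5=5, data at stream[15..20]='0ongw' -> body[2..7], body so far='1d0ongw'
Chunk 4: stream[22..23]='0' size=0 (terminator). Final body='1d0ongw' (7 bytes)

Answer: 1 1 5 0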